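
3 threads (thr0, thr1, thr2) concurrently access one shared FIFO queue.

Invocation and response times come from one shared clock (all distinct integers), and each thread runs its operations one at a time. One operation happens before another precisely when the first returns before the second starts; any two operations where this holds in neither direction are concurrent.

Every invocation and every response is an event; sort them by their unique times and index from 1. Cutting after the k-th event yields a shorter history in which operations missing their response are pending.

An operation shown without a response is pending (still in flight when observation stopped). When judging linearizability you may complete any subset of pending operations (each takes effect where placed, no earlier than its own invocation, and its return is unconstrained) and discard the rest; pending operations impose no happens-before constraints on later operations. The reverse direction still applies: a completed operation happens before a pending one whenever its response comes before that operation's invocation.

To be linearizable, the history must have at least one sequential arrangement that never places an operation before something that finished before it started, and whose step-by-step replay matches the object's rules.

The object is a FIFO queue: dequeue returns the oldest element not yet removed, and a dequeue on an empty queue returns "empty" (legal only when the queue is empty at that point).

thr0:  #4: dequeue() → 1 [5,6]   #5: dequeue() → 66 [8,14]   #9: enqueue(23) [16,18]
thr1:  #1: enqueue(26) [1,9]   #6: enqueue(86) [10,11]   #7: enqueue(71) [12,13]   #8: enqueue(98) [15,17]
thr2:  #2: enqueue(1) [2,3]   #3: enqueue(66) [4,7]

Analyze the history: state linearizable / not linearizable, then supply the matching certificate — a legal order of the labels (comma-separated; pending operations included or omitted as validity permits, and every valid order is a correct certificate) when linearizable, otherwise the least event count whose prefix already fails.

1. #2 enqueue(1), leaving queue <1>
2. #3 enqueue(66), leaving queue <1,66>
3. #1 enqueue(26), leaving queue <1,66,26>
4. #4 dequeue() → 1, leaving queue <66,26>
5. #5 dequeue() → 66, leaving queue <26>
6. #6 enqueue(86), leaving queue <26,86>
7. #7 enqueue(71), leaving queue <26,86,71>
8. #8 enqueue(98), leaving queue <26,86,71,98>
9. #9 enqueue(23), leaving queue <26,86,71,98,23>

linearizable — witness: #2, #3, #1, #4, #5, #6, #7, #8, #9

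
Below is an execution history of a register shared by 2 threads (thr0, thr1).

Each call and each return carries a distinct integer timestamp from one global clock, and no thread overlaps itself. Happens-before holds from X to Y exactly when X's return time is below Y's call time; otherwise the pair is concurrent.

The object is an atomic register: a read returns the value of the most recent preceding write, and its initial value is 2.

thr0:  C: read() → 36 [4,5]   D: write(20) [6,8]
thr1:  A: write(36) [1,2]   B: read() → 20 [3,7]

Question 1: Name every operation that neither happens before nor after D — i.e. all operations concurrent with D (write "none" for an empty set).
Answer: B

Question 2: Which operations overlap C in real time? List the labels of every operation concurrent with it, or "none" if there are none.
Answer: B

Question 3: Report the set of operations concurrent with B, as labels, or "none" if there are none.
Answer: C, D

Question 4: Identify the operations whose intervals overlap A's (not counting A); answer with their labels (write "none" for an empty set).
Answer: none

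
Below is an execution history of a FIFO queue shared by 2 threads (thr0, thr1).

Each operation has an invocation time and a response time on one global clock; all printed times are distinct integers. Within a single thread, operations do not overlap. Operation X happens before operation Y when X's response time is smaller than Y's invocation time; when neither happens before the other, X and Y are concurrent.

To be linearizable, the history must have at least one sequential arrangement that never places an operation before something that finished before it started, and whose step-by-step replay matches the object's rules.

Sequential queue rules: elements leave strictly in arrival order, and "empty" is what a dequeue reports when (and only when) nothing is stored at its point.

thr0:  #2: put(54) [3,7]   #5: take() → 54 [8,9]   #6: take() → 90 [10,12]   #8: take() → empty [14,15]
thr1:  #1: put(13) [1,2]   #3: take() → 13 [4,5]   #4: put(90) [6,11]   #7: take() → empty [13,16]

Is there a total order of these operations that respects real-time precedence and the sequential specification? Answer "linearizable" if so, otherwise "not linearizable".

one valid linearization: #1, #2, #3, #4, #5, #6, #7, #8
1. #1 put(13), leaving queue <13>
2. #2 put(54), leaving queue <13,54>
3. #3 take() → 13, leaving queue <54>
4. #4 put(90), leaving queue <54,90>
5. #5 take() → 54, leaving queue <90>
6. #6 take() → 90, leaving queue <>
7. #7 take() → empty, leaving queue <>
8. #8 take() → empty, leaving queue <>

linearizable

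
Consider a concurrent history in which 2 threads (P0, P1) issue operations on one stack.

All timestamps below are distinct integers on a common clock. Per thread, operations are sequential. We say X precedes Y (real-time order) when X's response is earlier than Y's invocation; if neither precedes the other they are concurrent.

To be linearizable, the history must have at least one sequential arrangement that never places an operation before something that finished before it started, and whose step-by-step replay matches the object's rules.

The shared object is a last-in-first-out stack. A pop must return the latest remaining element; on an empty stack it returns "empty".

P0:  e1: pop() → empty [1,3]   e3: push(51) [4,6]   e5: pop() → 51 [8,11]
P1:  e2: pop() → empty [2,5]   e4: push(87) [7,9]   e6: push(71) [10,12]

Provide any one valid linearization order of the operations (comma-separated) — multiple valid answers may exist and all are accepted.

e1, e2, e3, e5, e4, e6

after step 1 (e1 pop() → empty): stack <>
after step 2 (e2 pop() → empty): stack <>
after step 3 (e3 push(51)): stack <51>
after step 4 (e5 pop() → 51): stack <>
after step 5 (e4 push(87)): stack <87>
after step 6 (e6 push(71)): stack <87,71>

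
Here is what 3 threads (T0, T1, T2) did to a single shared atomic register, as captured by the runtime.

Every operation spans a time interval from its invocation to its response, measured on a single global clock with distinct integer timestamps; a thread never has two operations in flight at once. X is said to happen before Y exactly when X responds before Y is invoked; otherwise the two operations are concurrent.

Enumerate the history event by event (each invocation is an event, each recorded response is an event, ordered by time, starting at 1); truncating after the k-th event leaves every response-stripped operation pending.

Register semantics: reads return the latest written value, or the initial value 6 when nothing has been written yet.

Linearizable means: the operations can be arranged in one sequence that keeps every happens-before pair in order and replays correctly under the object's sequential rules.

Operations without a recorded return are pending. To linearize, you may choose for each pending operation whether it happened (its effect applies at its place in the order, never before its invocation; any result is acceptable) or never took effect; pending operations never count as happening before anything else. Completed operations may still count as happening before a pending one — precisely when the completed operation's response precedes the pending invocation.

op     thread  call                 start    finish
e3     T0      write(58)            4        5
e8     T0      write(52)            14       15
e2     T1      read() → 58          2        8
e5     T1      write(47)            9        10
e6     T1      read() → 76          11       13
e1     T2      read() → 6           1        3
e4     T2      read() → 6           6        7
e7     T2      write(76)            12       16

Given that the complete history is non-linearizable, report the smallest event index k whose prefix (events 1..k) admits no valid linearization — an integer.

one valid order for events 1..6 is e1, e2, e3:
after step 1 (e1 read() → 6): value 6
after step 2 (e2 read() (pending, included)): value 6
after step 3 (e3 write(58)): value 58
at event 7 (e4's time-7 response) nothing linearizes any more
include/drop combinations of the 1 pending operation (e2) were all tried; none helps
for example e1, e3, e4 (pending dropped) fails at step 3: e4 read() → 6 is not legal there

7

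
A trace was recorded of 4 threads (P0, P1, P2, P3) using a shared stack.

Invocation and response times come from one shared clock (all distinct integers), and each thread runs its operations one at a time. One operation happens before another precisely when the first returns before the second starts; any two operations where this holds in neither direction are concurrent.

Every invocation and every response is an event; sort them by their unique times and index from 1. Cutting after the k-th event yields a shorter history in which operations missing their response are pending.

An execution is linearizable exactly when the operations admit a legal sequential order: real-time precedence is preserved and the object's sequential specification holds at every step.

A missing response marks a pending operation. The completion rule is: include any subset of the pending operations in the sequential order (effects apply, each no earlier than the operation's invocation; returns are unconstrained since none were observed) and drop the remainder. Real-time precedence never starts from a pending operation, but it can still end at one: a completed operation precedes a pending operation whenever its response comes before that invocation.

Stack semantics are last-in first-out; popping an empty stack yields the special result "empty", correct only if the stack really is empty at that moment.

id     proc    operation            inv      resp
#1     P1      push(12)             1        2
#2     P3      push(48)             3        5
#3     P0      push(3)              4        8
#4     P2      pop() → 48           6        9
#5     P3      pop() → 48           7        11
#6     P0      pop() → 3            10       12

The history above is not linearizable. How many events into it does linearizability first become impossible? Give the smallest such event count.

11

events 1..10 are linearizable; a witness order is #1, #2, #3, #5, #4:
1. #1 push(12), leaving stack <12>
2. #2 push(48), leaving stack <12,48>
3. #3 push(3), leaving stack <12,48,3>
4. #5 pop() (pending, included), leaving stack <12,48>
5. #4 pop() → 48, leaving stack <12>
with event 11 included (#5 responding at time 11), all real-time-consistent orders fail
every completion of the 1 pending operation (#6) was checked; none linearizes
e.g. #1, #2, #3, #4, #5 (pending dropped): illegal at step 4, since #4 pop() → 48 cannot apply there
e.g. #1, #2, #3, #5, #4 (pending dropped): illegal at step 4, since #5 pop() → 48 cannot apply there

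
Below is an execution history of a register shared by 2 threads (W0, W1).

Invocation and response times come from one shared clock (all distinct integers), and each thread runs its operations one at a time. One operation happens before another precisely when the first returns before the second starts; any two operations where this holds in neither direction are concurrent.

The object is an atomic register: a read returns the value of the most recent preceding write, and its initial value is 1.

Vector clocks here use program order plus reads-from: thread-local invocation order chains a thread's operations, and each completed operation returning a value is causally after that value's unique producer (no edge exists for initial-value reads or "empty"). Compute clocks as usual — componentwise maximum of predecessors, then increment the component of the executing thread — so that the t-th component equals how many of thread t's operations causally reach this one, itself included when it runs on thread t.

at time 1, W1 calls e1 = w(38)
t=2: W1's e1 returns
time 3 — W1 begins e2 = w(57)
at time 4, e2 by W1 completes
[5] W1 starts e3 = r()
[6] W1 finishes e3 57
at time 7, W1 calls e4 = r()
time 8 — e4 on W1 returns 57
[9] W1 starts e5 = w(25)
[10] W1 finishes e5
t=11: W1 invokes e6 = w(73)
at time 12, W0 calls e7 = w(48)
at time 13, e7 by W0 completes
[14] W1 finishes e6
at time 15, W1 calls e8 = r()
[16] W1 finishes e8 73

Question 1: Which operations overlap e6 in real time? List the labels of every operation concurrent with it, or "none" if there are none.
concurrent with e6 ([11,14]): every op whose interval crosses 11..14
e1 [1,2]: before
e2 [3,4]: before
e3 [5,6]: before
e4 [7,8]: before
e5 [9,10]: before
e7 [12,13]: concurrent
e8 [15,16]: after

e7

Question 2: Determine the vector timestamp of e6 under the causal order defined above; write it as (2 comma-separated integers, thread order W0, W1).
VC(e1, invoked at 1): no causal predecessors; +1 on W1 → (0, 1)
VC(e7, invoked at 12): no causal predecessors; +1 on W0 → (1, 0)
e2 (invocation 3): componentwise max over VC(e1)=(0, 1), +1 at W1, giving (0, 2)
e3 (invocation 5): componentwise max over VC(e2)=(0, 2), +1 at W1, giving (0, 3)
e4 (invocation 7): componentwise max over VC(e2)=(0, 2), VC(e3)=(0, 3), +1 at W1, giving (0, 4)
e5 (invocation 9): componentwise max over VC(e4)=(0, 4), +1 at W1, giving (0, 5)
e6 (invocation 11): componentwise max over VC(e5)=(0, 5), +1 at W1, giving (0, 6)
e8 (invocation 15): componentwise max over VC(e6)=(0, 6), +1 at W1, giving (0, 7)
target: VC(e6) = (0, 6)

(0, 6)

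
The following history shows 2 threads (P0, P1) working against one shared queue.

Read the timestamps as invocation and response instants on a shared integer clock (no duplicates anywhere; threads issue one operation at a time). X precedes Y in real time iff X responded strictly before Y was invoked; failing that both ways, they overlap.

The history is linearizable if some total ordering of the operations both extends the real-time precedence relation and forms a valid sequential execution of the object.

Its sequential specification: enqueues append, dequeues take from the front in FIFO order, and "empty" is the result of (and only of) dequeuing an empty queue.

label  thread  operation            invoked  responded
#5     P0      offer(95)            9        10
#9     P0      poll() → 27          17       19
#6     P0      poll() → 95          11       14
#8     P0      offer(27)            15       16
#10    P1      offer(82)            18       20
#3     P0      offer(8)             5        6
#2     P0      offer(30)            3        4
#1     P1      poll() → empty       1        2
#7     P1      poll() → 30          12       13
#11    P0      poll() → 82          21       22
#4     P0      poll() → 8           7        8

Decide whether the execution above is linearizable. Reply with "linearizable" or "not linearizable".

cut after 7 events: linearizable; cut after 8 events (#4 responds, time 8): not linearizable
a single order respects real time; the 4 completed queue operations fail replay along it
e.g. #1, #2, #3, #4: illegal at step 4, since #4 poll() → 8 cannot apply there

not linearizable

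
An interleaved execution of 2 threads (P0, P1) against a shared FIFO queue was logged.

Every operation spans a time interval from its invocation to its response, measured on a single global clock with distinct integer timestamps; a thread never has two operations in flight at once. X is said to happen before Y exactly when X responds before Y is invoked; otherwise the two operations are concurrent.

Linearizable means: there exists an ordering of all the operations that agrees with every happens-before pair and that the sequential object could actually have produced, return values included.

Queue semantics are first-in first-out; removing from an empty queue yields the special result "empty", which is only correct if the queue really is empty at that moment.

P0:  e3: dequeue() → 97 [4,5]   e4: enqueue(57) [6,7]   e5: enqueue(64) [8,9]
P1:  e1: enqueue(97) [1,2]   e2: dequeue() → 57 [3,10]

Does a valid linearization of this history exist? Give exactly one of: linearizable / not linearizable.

a witness: e1, e3, e4, e2, e5
after step 1 (e1 enqueue(97)): queue <97>
after step 2 (e3 dequeue() → 97): queue <>
after step 3 (e4 enqueue(57)): queue <57>
after step 4 (e2 dequeue() → 57): queue <>
after step 5 (e5 enqueue(64)): queue <64>

linearizable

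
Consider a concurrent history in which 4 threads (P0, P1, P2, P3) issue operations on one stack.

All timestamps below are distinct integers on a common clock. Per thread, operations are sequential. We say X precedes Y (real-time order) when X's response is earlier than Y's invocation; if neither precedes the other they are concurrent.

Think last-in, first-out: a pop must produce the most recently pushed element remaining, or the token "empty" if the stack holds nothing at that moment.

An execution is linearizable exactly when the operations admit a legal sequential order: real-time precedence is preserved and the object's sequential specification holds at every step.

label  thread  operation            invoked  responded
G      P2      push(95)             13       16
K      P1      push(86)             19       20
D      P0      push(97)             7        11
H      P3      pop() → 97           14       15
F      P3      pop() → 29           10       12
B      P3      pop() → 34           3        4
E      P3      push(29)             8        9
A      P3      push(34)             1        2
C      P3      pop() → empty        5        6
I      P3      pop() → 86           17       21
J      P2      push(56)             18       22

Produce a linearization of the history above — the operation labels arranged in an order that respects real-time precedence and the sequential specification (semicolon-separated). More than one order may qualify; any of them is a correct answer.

1. A push(34), leaving stack <34>
2. B pop() → 34, leaving stack <>
3. C pop() → empty, leaving stack <>
4. D push(97), leaving stack <97>
5. E push(29), leaving stack <97,29>
6. F pop() → 29, leaving stack <97>
7. H pop() → 97, leaving stack <>
8. G push(95), leaving stack <95>
9. J push(56), leaving stack <95,56>
10. K push(86), leaving stack <95,56,86>
11. I pop() → 86, leaving stack <95,56>

A; B; C; D; E; F; H; G; J; K; I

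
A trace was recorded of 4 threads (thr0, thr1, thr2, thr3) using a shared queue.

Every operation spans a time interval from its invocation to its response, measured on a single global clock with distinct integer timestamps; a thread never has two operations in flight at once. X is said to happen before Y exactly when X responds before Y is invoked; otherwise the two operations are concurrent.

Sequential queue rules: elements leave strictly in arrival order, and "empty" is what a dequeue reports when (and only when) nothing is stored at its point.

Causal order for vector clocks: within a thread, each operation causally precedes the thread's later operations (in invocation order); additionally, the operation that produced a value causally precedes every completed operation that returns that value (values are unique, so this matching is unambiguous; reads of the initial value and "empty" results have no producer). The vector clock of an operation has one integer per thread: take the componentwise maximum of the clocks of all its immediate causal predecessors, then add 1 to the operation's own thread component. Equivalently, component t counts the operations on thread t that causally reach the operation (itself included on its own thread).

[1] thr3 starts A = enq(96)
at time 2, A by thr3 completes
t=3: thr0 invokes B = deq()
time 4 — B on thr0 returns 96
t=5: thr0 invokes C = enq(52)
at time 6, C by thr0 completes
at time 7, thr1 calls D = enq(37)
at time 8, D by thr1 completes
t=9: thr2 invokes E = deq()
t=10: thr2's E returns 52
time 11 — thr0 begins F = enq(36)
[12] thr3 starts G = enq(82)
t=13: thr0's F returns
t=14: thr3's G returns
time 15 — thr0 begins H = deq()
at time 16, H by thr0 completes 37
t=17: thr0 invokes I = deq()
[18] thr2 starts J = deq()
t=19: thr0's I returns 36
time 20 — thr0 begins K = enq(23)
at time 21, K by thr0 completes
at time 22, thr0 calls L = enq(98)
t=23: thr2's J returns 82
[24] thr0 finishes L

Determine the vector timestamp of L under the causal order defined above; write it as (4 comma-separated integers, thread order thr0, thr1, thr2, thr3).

invoked at 1, A has no predecessors; its own thr3 bump gives (0, 0, 0, 1)
invoked at 7, D has no predecessors; its own thr1 bump gives (0, 1, 0, 0)
from VC(A)=(0, 0, 0, 1), G (invoked 12) maxes components and bumps thr3 → (0, 0, 0, 2)
from VC(A)=(0, 0, 0, 1), B (invoked 3) maxes components and bumps thr0 → (1, 0, 0, 1)
from VC(B)=(1, 0, 0, 1), C (invoked 5) maxes components and bumps thr0 → (2, 0, 0, 1)
from VC(C)=(2, 0, 0, 1), E (invoked 9) maxes components and bumps thr2 → (2, 0, 1, 1)
from VC(C)=(2, 0, 0, 1), F (invoked 11) maxes components and bumps thr0 → (3, 0, 0, 1)
from VC(E)=(2, 0, 1, 1), VC(G)=(0, 0, 0, 2), J (invoked 18) maxes components and bumps thr2 → (2, 0, 2, 2)
from VC(D)=(0, 1, 0, 0), VC(F)=(3, 0, 0, 1), H (invoked 15) maxes components and bumps thr0 → (4, 1, 0, 1)
from VC(F)=(3, 0, 0, 1), VC(H)=(4, 1, 0, 1), I (invoked 17) maxes components and bumps thr0 → (5, 1, 0, 1)
from VC(I)=(5, 1, 0, 1), K (invoked 20) maxes components and bumps thr0 → (6, 1, 0, 1)
from VC(K)=(6, 1, 0, 1), L (invoked 22) maxes components and bumps thr0 → (7, 1, 0, 1)
target: VC(L) = (7, 1, 0, 1)

(7, 1, 0, 1)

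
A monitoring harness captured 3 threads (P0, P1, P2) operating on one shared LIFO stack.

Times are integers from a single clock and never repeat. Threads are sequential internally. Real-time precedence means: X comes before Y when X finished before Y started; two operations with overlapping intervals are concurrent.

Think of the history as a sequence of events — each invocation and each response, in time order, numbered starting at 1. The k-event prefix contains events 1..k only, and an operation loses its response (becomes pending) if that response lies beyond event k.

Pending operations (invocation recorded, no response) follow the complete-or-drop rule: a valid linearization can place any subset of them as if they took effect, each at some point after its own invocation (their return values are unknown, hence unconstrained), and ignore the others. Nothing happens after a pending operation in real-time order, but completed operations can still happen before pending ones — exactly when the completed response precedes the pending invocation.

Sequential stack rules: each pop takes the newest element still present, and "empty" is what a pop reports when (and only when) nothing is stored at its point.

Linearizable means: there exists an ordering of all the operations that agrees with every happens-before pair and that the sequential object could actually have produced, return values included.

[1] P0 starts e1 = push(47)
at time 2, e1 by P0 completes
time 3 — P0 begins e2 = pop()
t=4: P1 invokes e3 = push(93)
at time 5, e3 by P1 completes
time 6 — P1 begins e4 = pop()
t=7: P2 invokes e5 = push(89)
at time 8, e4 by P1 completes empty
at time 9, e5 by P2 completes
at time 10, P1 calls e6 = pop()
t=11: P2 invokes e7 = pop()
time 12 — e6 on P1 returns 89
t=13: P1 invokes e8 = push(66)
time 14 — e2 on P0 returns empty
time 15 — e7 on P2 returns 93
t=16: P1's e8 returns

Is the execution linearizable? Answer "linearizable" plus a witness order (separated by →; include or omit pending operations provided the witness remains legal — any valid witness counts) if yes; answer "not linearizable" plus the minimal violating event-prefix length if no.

cut after 7 events: linearizable; cut after 8 events (e4 responds, time 8): not linearizable
the completed operations (3 total) allow one real-time order; the LIFO stack replay rejects it
no completion choice of the 2 pending operations (e2, e5) rescues it — every subset was tried
e.g. e1, e3, e4 (pending dropped): illegal at step 3, since e4 pop() → empty cannot apply there

not linearizable — minimal violating prefix: 8 events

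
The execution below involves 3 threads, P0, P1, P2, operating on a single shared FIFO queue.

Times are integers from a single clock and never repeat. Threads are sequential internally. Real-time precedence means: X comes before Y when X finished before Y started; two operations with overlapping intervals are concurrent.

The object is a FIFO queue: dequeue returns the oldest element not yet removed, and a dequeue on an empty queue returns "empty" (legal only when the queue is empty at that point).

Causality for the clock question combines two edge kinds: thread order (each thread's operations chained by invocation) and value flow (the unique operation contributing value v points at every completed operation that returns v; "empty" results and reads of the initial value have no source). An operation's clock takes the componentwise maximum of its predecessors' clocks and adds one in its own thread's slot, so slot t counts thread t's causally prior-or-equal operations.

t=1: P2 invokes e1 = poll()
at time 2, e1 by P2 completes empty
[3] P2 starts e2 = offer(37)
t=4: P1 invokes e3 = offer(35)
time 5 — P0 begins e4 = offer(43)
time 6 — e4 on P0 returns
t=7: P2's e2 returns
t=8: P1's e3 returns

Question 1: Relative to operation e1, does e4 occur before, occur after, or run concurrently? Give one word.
Answer: after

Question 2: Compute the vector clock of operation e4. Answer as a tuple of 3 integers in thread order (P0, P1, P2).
Answer: (1, 0, 0)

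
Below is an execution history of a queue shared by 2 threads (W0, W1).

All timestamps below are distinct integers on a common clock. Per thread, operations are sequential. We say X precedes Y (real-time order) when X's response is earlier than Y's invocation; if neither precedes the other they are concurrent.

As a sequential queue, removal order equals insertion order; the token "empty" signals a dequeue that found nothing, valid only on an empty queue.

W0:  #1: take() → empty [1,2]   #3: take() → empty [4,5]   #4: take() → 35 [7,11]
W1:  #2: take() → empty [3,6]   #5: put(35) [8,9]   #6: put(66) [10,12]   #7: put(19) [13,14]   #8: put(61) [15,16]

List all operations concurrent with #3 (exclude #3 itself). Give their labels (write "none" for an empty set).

#2

#3 spans [4,5]; an op avoiding the whole window 4..5 is ordered, any other is concurrent
#1 [1,2]: before
#2 [3,6]: concurrent
#4 [7,11]: after
#5 [8,9]: after
#6 [10,12]: after
#7 [13,14]: after
#8 [15,16]: after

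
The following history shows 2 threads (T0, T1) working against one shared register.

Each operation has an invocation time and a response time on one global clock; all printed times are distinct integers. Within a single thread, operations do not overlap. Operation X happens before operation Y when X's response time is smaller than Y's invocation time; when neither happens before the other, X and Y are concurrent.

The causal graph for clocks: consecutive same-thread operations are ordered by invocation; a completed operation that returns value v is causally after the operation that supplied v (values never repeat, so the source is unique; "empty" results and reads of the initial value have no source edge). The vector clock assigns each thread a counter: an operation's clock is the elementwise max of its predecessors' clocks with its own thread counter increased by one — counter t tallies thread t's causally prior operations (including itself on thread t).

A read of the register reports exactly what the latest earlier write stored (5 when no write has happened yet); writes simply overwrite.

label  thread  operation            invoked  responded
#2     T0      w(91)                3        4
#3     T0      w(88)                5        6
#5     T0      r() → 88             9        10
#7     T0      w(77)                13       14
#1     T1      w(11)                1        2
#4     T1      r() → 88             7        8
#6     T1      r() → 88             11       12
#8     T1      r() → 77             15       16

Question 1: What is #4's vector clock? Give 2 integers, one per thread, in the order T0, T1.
Answer: (2, 2)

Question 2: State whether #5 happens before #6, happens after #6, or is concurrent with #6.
Answer: before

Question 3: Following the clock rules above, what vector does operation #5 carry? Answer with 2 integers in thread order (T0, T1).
Answer: (3, 0)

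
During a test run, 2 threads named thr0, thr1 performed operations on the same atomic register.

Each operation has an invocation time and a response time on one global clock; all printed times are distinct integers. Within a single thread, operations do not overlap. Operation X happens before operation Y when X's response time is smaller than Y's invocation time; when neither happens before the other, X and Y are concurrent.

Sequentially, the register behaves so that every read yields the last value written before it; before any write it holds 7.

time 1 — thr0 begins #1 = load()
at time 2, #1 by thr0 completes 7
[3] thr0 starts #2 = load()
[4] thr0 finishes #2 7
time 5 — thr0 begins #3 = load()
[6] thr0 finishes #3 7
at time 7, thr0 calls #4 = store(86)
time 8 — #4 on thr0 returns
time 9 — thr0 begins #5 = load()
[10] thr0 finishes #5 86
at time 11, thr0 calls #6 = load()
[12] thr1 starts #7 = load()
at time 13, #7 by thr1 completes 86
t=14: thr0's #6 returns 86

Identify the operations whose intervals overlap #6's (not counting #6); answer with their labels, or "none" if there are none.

#6 spans [11,14]; an op avoiding the whole window 11..14 is ordered, any other is concurrent
#1 [1,2]: before
#2 [3,4]: before
#3 [5,6]: before
#4 [7,8]: before
#5 [9,10]: before
#7 [12,13]: concurrent

#7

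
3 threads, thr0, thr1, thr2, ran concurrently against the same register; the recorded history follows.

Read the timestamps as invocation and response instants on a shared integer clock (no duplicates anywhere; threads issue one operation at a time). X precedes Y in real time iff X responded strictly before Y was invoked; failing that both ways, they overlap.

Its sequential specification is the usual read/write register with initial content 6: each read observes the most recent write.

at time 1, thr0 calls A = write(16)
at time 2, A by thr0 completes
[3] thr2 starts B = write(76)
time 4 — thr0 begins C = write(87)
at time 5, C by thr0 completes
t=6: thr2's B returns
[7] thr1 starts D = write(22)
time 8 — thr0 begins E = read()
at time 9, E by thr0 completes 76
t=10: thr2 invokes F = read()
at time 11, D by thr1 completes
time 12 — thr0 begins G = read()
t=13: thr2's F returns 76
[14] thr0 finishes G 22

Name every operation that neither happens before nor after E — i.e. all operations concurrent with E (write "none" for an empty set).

D

E runs from 8 to 9; window-overlapping ops are concurrent
A [1,2]: before
B [3,6]: before
C [4,5]: before
D [7,11]: concurrent
F [10,13]: after
G [12,14]: after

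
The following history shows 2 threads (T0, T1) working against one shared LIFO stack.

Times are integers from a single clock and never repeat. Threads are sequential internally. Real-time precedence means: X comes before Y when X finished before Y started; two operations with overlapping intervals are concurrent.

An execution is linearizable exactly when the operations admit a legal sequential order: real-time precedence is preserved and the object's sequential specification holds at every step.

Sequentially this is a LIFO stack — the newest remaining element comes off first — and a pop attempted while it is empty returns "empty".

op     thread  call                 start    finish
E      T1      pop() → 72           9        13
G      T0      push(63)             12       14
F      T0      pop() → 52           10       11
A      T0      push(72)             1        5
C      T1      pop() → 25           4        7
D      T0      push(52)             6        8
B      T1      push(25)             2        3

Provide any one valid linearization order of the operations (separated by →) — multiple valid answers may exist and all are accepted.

A → B → C → D → F → E → G

after step 1 (A push(72)): stack <72>
after step 2 (B push(25)): stack <72,25>
after step 3 (C pop() → 25): stack <72>
after step 4 (D push(52)): stack <72,52>
after step 5 (F pop() → 52): stack <72>
after step 6 (E pop() → 72): stack <>
after step 7 (G push(63)): stack <63>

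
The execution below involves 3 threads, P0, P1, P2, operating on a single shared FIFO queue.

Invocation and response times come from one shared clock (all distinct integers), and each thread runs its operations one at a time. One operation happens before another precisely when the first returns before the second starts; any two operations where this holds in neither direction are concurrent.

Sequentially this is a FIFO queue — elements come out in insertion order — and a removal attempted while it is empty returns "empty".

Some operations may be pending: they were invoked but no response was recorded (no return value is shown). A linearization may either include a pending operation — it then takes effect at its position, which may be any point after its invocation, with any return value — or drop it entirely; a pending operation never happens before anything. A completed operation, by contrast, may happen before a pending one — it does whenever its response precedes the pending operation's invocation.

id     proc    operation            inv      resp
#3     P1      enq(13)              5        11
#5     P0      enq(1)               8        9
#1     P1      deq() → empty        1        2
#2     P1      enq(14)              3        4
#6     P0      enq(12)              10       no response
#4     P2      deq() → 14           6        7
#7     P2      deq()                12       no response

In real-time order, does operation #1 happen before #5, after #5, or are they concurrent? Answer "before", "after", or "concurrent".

before

#1 spans [1,2], #5 spans [8,9]
resp(#1)=2 < inv(#5)=8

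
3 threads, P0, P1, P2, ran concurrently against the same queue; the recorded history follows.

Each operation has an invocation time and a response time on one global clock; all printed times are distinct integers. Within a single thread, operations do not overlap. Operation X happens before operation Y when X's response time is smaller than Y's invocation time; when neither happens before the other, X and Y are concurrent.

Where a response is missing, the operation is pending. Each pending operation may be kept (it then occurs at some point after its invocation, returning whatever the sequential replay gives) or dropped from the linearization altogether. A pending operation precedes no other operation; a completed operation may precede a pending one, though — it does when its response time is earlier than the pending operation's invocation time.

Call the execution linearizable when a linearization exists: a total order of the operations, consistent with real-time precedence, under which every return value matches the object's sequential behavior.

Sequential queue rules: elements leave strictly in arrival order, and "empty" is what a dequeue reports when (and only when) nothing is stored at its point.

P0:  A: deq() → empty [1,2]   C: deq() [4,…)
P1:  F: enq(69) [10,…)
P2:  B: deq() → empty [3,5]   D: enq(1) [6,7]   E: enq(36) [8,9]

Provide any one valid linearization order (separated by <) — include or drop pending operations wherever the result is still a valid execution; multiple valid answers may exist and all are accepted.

1. A deq() → empty, leaving queue <>
2. B deq() → empty, leaving queue <>
3. C deq() (pending, included), leaving queue <>
4. D enq(1), leaving queue <1>
5. E enq(36), leaving queue <1,36>

A < B < C < D < E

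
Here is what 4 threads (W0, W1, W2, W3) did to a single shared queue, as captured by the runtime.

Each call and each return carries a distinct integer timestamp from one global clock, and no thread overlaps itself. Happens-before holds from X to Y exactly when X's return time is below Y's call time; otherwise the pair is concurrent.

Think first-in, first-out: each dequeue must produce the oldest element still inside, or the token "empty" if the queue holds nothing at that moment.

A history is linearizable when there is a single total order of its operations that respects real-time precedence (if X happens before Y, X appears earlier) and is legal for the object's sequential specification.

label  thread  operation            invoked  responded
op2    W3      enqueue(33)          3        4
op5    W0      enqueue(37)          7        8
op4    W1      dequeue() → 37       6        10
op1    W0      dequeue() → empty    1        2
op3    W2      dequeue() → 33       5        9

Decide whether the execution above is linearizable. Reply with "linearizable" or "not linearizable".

witness order: op1, op2, op3, op5, op4
after step 1 (op1 dequeue() → empty): queue <>
after step 2 (op2 enqueue(33)): queue <33>
after step 3 (op3 dequeue() → 33): queue <>
after step 4 (op5 enqueue(37)): queue <37>
after step 5 (op4 dequeue() → 37): queue <>

linearizable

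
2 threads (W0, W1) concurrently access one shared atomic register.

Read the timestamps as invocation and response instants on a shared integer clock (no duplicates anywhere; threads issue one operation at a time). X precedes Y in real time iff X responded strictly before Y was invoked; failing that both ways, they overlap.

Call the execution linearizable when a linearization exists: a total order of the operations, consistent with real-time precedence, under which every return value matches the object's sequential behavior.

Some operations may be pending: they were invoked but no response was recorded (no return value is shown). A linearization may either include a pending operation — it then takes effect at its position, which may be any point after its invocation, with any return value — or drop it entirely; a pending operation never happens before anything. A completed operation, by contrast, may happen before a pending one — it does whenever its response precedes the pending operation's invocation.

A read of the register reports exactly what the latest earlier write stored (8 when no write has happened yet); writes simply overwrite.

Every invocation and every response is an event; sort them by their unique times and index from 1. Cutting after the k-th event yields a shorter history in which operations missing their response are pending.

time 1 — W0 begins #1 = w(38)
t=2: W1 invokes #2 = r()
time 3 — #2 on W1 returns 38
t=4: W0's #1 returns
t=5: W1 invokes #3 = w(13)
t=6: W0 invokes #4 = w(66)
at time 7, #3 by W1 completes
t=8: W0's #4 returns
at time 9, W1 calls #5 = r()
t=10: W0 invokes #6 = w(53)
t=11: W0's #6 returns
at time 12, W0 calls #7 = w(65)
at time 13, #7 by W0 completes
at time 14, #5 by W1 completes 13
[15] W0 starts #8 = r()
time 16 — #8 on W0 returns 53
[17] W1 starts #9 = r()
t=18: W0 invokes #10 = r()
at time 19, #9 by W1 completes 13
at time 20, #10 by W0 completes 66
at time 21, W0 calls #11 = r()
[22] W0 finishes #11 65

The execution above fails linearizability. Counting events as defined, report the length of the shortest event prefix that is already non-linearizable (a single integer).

a valid linearization of events 1..15 exists, for instance #1, #2, #4, #3, #5, #6, #7:
after step 1 (#1 w(38)): value 38
after step 2 (#2 r() → 38): value 38
after step 3 (#4 w(66)): value 66
after step 4 (#3 w(13)): value 13
after step 5 (#5 r() → 13): value 13
after step 6 (#6 w(53)): value 53
after step 7 (#7 w(65)): value 65
event 16 — #8's response, time 16 — after it, nothing linearizes
for example #1, #2, #3, #4, #5, #6, #7, #8 fails at step 5: #5 r() → 13 is not legal there
for example #1, #2, #3, #4, #6, #5, #7, #8 fails at step 6: #5 r() → 13 is not legal there

16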